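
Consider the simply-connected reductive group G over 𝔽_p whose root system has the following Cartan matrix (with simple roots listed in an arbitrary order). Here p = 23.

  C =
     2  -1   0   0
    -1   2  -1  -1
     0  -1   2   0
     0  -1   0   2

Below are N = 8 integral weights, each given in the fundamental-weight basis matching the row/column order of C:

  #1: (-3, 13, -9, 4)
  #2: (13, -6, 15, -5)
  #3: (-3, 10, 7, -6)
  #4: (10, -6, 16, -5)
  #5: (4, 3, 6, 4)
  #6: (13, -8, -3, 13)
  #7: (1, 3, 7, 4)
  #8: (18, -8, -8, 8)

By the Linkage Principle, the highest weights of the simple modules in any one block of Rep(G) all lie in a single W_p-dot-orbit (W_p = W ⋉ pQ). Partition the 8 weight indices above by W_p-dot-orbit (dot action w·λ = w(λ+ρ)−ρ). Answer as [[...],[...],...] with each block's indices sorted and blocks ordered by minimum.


Root system D_4: the 4×4 matrix C matches after relabeling.

W_23-reps of the 8 weights in Ā_23 (same 4-coord order as C):

    λ_1+ρ ↦ (2, 4, 8, 5)
    λ_2+ρ ↦ (5, 2, 7, 5)
    λ_3+ρ ↦ (2, 4, 8, 5)
    λ_4+ρ ↦ (2, 4, 8, 5)
    λ_5+ρ ↦ (5, 2, 7, 5)
    λ_6+ρ ↦ (5, 2, 7, 5)
    λ_7+ρ ↦ (2, 4, 8, 5)
    λ_8+ρ ↦ (5, 2, 7, 5)

Grouping the 8 weights by Ā_23-representative: 2 linkage classes.

[[1, 3, 4, 7], [2, 5, 6, 8]]


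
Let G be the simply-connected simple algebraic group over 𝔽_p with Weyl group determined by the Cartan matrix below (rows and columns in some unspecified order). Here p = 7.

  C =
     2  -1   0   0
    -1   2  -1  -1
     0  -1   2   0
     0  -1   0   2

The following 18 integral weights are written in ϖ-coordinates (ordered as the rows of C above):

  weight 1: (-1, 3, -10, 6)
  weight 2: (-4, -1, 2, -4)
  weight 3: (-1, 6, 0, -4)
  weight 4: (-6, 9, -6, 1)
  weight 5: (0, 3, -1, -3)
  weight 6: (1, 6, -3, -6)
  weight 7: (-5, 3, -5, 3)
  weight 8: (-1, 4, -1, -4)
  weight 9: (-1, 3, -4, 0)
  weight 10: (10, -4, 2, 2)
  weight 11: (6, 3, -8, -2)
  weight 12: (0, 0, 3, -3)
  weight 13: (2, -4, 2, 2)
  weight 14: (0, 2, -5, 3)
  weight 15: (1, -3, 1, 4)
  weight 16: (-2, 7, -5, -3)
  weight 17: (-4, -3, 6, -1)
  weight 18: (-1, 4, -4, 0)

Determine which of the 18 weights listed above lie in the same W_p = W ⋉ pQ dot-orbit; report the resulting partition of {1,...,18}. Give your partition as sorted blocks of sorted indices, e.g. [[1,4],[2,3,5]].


Type D_4, rank 4, |W|=192; reorder rows/cols to standard.

Each λ_j+ρ reduced to Ā_7; 4-tuples below use C's row order:

  λ_1 → (1, 2, 0, 2)
  λ_2 → (0, 3, 0, 0)
  λ_3 → (1, 0, 0, 2)
  λ_4 → (0, 2, 0, 3)
  λ_5 → (1, 2, 0, 2)
  λ_6 → (0, 2, 0, 3)
  λ_7 → (0, 3, 0, 0)
  λ_8 → (0, 2, 0, 3)
  λ_9 → (0, 1, 3, 1)
  λ_10 → (0, 3, 0, 0)
  λ_11 → (0, 3, 0, 0)
  λ_12 → (0, 1, 3, 1)
  λ_13 → (0, 3, 0, 0)
  λ_14 → (0, 0, 3, 3)
  λ_15 → (0, 2, 0, 3)
  λ_16 → (0, 1, 3, 1)
  λ_17 → (0, 2, 0, 3)
  λ_18 → (0, 1, 3, 1)

Grouping the 18 weights by Ā_7-representative: 6 linkage classes.

[[1, 5], [2, 7, 10, 11, 13], [3], [4, 6, 8, 15, 17], [9, 12, 16, 18], [14]]


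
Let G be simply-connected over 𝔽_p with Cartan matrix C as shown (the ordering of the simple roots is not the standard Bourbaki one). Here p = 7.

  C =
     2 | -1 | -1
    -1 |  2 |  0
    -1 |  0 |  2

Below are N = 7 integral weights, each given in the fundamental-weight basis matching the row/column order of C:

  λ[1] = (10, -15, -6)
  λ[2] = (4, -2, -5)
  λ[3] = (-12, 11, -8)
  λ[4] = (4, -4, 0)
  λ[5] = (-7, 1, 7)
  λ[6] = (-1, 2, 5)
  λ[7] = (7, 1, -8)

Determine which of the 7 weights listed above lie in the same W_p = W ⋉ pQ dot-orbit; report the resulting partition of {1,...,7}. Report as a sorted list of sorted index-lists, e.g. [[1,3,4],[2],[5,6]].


Type A_3, rank 3, |W|=24; reorder rows/cols to standard.

Folding the 7 weights λ_j+ρ into Ā_7 (reps in the given 3-coord order):

    λ_1 → (0, 1, 4)
    λ_2 → (0, 1, 4)
    λ_3 → (0, 1, 4)
    λ_4 → (2, 3, 1)
    λ_5 → (2, 3, 1)
    λ_6 → (0, 1, 4)
    λ_7 → (0, 1, 4)

Linkage partition of the 7 weights (2 classes, p=7):

[[1, 2, 3, 6, 7], [4, 5]]


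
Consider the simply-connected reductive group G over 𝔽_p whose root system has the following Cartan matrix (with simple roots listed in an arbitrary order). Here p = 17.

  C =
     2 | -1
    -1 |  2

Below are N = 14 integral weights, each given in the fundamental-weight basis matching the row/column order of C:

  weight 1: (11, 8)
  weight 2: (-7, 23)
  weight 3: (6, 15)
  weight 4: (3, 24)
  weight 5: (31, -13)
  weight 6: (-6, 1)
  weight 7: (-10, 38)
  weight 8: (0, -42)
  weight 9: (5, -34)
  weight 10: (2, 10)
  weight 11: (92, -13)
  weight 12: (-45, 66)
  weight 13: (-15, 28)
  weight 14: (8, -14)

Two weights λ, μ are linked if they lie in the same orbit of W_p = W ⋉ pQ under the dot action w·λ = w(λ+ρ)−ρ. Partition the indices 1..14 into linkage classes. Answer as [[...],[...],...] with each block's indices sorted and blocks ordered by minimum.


Type A_2, rank 2, |W|=6; reorder rows/cols to standard.

λ_j+ρ reflected into Ā_17 (⟨·,θ^∨⟩≤17); 2-tuples as given:

  λ_1+ρ ↦ (8, 5) · λ_2+ρ ↦ (1, 10) · λ_3+ρ ↦ (1, 10) · λ_4+ρ ↦ (8, 5) · λ_5+ρ ↦ (2, 3) · λ_6+ρ ↦ (2, 3) · λ_7+ρ ↦ (8, 5) · λ_8+ρ ↦ (1, 10) · λ_9+ρ ↦ (1, 10) · λ_10+ρ ↦ (3, 11) · λ_11+ρ ↦ (8, 5) · λ_12+ρ ↦ (1, 10) · λ_13+ρ ↦ (2, 3) · λ_14+ρ ↦ (4, 9)

These 14 weights hit 5 W_17-dot-orbits; sizes (4, 5, 3, 1, 1):

[[1, 4, 7, 11], [2, 3, 8, 9, 12], [5, 6, 13], [10], [14]]


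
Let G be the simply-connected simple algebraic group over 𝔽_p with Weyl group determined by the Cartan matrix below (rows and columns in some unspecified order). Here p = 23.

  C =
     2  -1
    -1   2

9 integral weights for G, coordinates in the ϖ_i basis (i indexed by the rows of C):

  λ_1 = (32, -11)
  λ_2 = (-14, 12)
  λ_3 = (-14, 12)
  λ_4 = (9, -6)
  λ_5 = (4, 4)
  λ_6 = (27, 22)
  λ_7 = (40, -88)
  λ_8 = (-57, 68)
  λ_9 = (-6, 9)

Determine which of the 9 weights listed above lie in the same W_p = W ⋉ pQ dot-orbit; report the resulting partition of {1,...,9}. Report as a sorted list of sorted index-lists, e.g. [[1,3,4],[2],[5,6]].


Cartan matrix: type A_2 (|W|=6); un-permuting the 2 rows.

W_23-reps of the 9 weights in Ā_23 (same 2-coord order as C):

    1: (13, 0)
    2: (13, 0)
    3: (13, 0)
    4: (5, 5)
    5: (5, 5)
    6: (5, 0)
    7: (5, 0)
    8: (13, 0)
    9: (5, 5)

Grouping the 9 weights by Ā_23-representative: 3 linkage classes.

[[1, 2, 3, 8], [4, 5, 9], [6, 7]]


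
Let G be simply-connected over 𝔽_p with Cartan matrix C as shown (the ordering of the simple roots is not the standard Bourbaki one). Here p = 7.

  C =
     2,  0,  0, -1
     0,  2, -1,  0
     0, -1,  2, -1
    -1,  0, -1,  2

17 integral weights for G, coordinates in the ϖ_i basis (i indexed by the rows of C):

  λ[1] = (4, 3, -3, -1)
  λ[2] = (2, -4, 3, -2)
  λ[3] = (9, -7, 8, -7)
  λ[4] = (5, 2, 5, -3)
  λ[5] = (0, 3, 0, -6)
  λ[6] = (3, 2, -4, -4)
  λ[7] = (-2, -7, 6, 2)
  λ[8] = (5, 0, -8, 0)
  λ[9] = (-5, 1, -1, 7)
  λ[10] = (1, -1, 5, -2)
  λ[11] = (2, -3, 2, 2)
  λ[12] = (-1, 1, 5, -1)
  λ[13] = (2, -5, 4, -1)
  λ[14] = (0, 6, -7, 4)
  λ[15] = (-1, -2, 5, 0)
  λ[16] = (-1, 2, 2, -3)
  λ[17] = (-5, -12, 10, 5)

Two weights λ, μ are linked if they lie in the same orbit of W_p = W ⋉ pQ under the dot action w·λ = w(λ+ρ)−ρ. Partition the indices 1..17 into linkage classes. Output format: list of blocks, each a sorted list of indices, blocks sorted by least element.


Dynkin diagram of C (from the 6 off-diagonal −1 entries): A_4.

λ_j+ρ reflected into Ā_7 (⟨·,θ^∨⟩≤7); 4-tuples as given:

  λ_1+ρ ↦ (3, 2, 0, 2) · λ_2+ρ ↦ (2, 3, 0, 1) · λ_3+ρ ↦ (2, 3, 0, 1) · λ_4+ρ ↦ (2, 3, 1, 0) · λ_5+ρ ↦ (1, 0, 1, 3) · λ_6+ρ ↦ (2, 3, 0, 1) · λ_7+ρ ↦ (2, 3, 1, 0) · λ_8+ρ ↦ (0, 1, 5, 1) · λ_9+ρ ↦ (1, 0, 1, 3) · λ_10+ρ ↦ (1, 0, 5, 1) · λ_11+ρ ↦ (1, 0, 1, 3) · λ_12+ρ ↦ (0, 1, 5, 1) · λ_13+ρ ↦ (2, 3, 1, 0) · λ_14+ρ ↦ (0, 1, 5, 1) · λ_15+ρ ↦ (0, 1, 5, 1) · λ_16+ρ ↦ (2, 3, 1, 0) · λ_17+ρ ↦ (2, 3, 1, 0)

Grouping the 17 weights by Ā_7-representative: 6 linkage classes.

[[1], [2, 3, 6], [4, 7, 13, 16, 17], [5, 9, 11], [8, 12, 14, 15], [10]]


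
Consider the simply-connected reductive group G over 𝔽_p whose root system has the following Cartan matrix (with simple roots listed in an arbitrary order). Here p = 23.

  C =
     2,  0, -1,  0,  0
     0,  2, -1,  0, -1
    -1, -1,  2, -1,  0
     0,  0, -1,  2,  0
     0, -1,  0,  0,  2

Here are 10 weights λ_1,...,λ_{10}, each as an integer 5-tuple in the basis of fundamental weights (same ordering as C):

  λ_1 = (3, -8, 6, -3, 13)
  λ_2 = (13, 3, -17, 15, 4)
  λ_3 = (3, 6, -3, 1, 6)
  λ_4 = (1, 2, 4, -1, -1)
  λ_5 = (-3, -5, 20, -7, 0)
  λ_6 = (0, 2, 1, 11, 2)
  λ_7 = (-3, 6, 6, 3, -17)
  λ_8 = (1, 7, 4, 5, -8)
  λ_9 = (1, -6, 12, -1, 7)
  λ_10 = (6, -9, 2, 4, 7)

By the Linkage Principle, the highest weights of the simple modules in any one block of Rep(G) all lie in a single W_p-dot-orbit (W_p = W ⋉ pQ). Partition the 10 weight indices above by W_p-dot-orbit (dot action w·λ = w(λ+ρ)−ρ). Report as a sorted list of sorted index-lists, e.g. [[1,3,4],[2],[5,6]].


D_5 Cartan matrix, 5 simple roots permuted; ρ=(1,1,1,1,1).

Each λ_j+ρ reduced to Ā_23; 5-tuples below use C's row order:

  λ_1+ρ ↦ (2, 5, 2, 0, 7);  λ_2+ρ ↦ (2, 5, 2, 0, 7);  λ_3+ρ ↦ (2, 5, 2, 0, 7);  λ_4+ρ ↦ (2, 3, 5, 0, 0);  λ_5+ρ ↦ (2, 3, 2, 6, 4);  λ_6+ρ ↦ (1, 0, 2, 12, 3);  λ_7+ρ ↦ (2, 5, 2, 0, 7);  λ_8+ρ ↦ (2, 3, 2, 6, 4);  λ_9+ρ ↦ (2, 3, 5, 0, 0);  λ_10+ρ ↦ (2, 3, 5, 0, 0)

Linkage partition of the 10 weights (4 classes, p=23):

[[1, 2, 3, 7], [4, 9, 10], [5, 8], [6]]


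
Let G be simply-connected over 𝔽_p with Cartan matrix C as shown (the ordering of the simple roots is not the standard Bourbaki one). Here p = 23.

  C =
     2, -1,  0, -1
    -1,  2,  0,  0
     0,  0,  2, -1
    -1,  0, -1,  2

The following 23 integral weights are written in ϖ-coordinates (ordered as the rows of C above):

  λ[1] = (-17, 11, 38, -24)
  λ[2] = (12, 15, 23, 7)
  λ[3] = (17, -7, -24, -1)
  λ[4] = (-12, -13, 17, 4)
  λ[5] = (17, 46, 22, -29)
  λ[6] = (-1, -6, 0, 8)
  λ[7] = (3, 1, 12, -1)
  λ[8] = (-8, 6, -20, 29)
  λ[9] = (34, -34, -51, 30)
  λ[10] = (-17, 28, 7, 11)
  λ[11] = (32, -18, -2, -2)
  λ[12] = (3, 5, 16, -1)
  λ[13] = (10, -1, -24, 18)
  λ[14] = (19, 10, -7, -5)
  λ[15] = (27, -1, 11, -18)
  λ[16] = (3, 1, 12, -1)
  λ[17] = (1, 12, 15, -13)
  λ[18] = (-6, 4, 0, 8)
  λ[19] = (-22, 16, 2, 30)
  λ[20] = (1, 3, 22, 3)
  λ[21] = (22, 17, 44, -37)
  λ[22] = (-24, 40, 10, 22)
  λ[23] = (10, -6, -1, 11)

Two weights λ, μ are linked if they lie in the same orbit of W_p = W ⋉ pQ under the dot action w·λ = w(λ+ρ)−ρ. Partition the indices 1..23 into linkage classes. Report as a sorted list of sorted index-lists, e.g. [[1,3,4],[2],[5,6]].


Type A_4, rank 4, |W|=120; reorder rows/cols to standard.

Folding the 23 weights λ_j+ρ into Ā_23 (reps in the given 4-coord order):

  λ_1 → (0, 7, 12, 4)
  λ_2 → (6, 7, 1, 8)
  λ_3 → (6, 5, 0, 12)
  λ_4 → (6, 5, 0, 12)
  λ_5 → (5, 0, 1, 4)
  λ_6 → (5, 0, 1, 4)
  λ_7 → (4, 2, 13, 0)
  λ_8 → (0, 7, 12, 4)
  λ_9 → (10, 3, 4, 2)
  λ_10 → (10, 3, 4, 2)
  λ_11 → (6, 7, 1, 8)
  λ_12 → (4, 2, 13, 0)
  λ_13 → (0, 7, 12, 4)
  λ_14 → (10, 3, 4, 2)
  λ_15 → (6, 5, 0, 12)
  λ_16 → (4, 2, 13, 0)
  λ_17 → (10, 3, 4, 2)
  λ_18 → (5, 0, 1, 4)
  λ_19 → (10, 3, 4, 2)
  λ_20 → (4, 2, 13, 0)
  λ_21 → (5, 0, 1, 4)
  λ_22 → (6, 5, 0, 12)
  λ_23 → (6, 5, 0, 12)

6 distinct reps among the 23 weights ⇒ 6 W_23-linkage classes:

[[1, 8, 13], [2, 11], [3, 4, 15, 22, 23], [5, 6, 18, 21], [7, 12, 16, 20], [9, 10, 14, 17, 19]]


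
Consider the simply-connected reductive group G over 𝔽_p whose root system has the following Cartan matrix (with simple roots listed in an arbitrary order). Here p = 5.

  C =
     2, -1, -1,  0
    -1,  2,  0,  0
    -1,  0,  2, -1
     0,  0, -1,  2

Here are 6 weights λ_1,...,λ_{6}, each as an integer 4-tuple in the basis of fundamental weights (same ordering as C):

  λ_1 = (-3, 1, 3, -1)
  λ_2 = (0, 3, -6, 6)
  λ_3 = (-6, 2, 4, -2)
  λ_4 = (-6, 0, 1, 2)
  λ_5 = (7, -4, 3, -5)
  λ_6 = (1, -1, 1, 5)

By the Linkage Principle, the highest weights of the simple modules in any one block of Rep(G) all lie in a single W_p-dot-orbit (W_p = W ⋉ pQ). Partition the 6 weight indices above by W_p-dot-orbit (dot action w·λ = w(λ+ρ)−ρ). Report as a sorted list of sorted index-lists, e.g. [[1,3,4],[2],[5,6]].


C ↔ A_4 under row/col permutation; |W(A_4)| = 120.

Alcove-folded reps (p=5, 6 weights, presented ϖ-order):

  [1] (2, 0, 2, 0) · [2] (2, 2, 1, 0) · [3] (2, 2, 1, 0) · [4] (2, 2, 1, 0) · [5] (2, 2, 1, 0) · [6] (2, 2, 1, 0)

Linkage partition of the 6 weights (2 classes, p=5):

[[1], [2, 3, 4, 5, 6]]


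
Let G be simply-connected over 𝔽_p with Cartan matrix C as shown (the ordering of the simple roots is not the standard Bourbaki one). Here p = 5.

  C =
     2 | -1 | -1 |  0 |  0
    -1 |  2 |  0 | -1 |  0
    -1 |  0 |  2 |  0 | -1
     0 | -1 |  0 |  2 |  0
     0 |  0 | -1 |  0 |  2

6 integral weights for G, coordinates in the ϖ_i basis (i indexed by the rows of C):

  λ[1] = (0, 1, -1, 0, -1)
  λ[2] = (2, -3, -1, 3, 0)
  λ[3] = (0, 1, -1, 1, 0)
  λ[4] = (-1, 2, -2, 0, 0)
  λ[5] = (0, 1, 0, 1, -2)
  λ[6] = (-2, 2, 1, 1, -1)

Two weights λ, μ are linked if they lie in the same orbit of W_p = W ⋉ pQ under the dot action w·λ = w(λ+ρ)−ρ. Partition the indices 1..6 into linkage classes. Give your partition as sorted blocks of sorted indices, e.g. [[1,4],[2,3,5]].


Dynkin diagram of C (from the 8 off-diagonal −1 entries): A_5.

Each λ_j+ρ reduced to Ā_5; 5-tuples below use C's row order:

  1: (1, 2, 0, 1, 0)
  2: (1, 2, 0, 1, 0)
  3: (1, 2, 0, 1, 0)
  4: (1, 2, 0, 1, 0)
  5: (1, 2, 0, 1, 0)
  6: (1, 2, 0, 1, 1)

Linkage partition of the 6 weights (2 classes, p=5):

[[1, 2, 3, 4, 5], [6]]


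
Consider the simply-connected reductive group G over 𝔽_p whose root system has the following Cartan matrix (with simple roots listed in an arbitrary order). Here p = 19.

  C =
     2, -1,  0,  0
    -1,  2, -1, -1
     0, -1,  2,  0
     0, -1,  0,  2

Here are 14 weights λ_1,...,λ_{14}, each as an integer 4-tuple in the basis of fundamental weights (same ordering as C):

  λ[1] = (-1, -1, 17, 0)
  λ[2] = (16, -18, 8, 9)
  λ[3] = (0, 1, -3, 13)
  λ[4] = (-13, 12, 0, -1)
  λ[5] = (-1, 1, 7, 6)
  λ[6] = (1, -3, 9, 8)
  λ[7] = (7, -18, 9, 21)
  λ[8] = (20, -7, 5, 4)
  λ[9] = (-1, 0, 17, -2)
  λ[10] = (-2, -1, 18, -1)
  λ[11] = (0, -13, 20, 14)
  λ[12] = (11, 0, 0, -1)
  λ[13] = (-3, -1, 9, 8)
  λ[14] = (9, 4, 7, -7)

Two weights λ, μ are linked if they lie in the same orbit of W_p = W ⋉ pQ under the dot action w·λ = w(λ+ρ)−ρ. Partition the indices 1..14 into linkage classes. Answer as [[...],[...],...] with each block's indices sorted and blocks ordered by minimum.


D_4 Cartan matrix, 4 simple roots permuted; ρ=(1,1,1,1).

W_19-reps of the 14 weights in Ā_19 (same 4-coord order as C):

  λ_1+ρ ↦ (0, 0, 18, 1);  λ_2+ρ ↦ (0, 2, 8, 7);  λ_3+ρ ↦ (1, 0, 2, 14);  λ_4+ρ ↦ (12, 1, 1, 0);  λ_5+ρ ↦ (0, 2, 8, 7);  λ_6+ρ ↦ (0, 2, 8, 7);  λ_7+ρ ↦ (6, 3, 4, 2);  λ_8+ρ ↦ (12, 1, 1, 0);  λ_9+ρ ↦ (0, 0, 18, 1);  λ_10+ρ ↦ (0, 0, 18, 1);  λ_11+ρ ↦ (6, 3, 4, 2);  λ_12+ρ ↦ (12, 1, 1, 0);  λ_13+ρ ↦ (0, 2, 8, 7);  λ_14+ρ ↦ (6, 3, 4, 2)

These 14 weights hit 5 W_19-dot-orbits; sizes (3, 4, 1, 3, 3):

[[1, 9, 10], [2, 5, 6, 13], [3], [4, 8, 12], [7, 11, 14]]


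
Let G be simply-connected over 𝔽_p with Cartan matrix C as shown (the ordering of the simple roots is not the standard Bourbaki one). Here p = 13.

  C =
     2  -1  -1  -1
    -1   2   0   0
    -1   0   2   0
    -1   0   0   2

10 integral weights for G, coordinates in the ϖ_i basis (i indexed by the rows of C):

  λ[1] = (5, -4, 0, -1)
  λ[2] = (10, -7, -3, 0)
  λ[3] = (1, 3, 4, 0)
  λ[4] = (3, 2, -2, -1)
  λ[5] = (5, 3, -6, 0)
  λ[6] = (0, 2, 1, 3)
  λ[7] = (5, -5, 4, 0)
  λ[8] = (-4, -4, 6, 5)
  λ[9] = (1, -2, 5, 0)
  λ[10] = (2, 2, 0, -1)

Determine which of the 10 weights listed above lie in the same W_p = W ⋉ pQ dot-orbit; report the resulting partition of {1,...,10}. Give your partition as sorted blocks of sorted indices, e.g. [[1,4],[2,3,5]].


D_4 Cartan matrix, 4 simple roots permuted; ρ=(1,1,1,1).

Each λ_j+ρ reduced to Ā_13; 4-tuples below use C's row order:

  1: (3, 3, 1, 0);  2: (1, 6, 2, 1);  3: (1, 4, 5, 1);  4: (3, 3, 1, 0);  5: (1, 4, 5, 1);  6: (1, 3, 2, 4);  7: (1, 4, 5, 1);  8: (3, 3, 1, 0);  9: (1, 1, 6, 1);  10: (3, 3, 1, 0)

The 10 indices split into 5 linkage classes (same alcove rep ⇔ same W_13-dot-orbit):

[[1, 4, 8, 10], [2], [3, 5, 7], [6], [9]]


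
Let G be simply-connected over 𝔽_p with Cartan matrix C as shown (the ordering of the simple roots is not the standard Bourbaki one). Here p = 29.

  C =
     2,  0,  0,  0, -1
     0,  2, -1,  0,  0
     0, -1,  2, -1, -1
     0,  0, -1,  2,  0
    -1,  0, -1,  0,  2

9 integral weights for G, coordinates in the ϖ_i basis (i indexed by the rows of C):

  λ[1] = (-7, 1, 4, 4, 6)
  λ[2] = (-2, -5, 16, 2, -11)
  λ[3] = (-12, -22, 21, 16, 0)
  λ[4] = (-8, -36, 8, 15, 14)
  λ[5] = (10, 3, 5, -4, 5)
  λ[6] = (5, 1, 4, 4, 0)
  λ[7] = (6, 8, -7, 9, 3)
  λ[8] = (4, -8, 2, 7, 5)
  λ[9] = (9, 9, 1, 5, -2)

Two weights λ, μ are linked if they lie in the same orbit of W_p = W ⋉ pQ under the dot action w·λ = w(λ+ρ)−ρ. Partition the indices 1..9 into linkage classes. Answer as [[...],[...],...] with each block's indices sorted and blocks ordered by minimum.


C ↔ D_5 under row/col permutation; |W(D_5)| = 1920.

Each λ_j+ρ reduced to Ā_29; 5-tuples below use C's row order:

  λ_1 → (6, 2, 5, 5, 1);  λ_2 → (10, 4, 2, 3, 1);  λ_3 → (9, 10, 1, 6, 1);  λ_4 → (5, 3, 4, 4, 2);  λ_5 → (10, 4, 2, 3, 1);  λ_6 → (6, 2, 5, 5, 1);  λ_7 → (5, 3, 4, 4, 2);  λ_8 → (5, 3, 4, 4, 2);  λ_9 → (9, 10, 1, 6, 1)

The 9 indices split into 4 linkage classes (same alcove rep ⇔ same W_29-dot-orbit):

[[1, 6], [2, 5], [3, 9], [4, 7, 8]]


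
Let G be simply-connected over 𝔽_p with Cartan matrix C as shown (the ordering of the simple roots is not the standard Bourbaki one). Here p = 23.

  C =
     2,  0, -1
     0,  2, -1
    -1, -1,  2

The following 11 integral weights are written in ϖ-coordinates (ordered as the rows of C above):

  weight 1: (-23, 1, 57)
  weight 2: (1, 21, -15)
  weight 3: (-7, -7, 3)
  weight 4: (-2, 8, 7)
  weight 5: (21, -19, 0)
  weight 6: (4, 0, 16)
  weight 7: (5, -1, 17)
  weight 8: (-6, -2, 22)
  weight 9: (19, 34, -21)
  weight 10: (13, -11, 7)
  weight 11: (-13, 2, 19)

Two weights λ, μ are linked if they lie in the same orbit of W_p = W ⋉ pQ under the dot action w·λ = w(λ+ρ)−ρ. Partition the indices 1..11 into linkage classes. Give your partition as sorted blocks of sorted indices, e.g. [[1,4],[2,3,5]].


Type A_3, rank 3, |W|=24; reorder rows/cols to standard.

λ_j+ρ reflected into Ā_23 (⟨·,θ^∨⟩≤23); 3-tuples as given:

  1: (12, 8, 2) · 2: (12, 8, 2) · 3: (2, 2, 4) · 4: (1, 9, 7) · 5: (5, 1, 17) · 6: (5, 1, 17) · 7: (5, 1, 17) · 8: (5, 1, 17) · 9: (12, 3, 8) · 10: (12, 8, 2) · 11: (12, 3, 8)

The 11 indices split into 5 linkage classes (same alcove rep ⇔ same W_23-dot-orbit):

[[1, 2, 10], [3], [4], [5, 6, 7, 8], [9, 11]]


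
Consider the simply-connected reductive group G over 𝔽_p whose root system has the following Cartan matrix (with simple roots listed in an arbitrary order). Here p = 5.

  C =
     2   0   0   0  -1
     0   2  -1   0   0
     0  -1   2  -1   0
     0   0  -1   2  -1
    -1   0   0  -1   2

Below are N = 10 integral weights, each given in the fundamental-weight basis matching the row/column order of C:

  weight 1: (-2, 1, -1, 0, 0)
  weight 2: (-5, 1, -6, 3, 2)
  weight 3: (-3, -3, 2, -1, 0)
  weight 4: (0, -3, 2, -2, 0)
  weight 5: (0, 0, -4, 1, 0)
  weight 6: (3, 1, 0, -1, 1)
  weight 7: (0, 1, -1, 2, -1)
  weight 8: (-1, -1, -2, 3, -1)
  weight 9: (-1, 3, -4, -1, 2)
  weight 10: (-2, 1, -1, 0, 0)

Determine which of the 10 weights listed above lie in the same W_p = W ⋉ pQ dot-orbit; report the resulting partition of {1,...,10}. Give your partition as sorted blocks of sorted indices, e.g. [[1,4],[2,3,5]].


Type A_5, rank 5, |W|=720; reorder rows/cols to standard.

Folding the 10 weights λ_j+ρ into Ā_5 (reps in the given 5-coord order):

  λ_1+ρ ↦ (1, 2, 0, 1, 0)
  λ_2+ρ ↦ (0, 1, 0, 1, 1)
  λ_3+ρ ↦ (1, 2, 0, 1, 0)
  λ_4+ρ ↦ (1, 2, 0, 1, 0)
  λ_5+ρ ↦ (1, 2, 0, 1, 0)
  λ_6+ρ ↦ (0, 1, 0, 1, 1)
  λ_7+ρ ↦ (0, 1, 0, 3, 0)
  λ_8+ρ ↦ (0, 1, 0, 3, 0)
  λ_9+ρ ↦ (0, 1, 0, 3, 0)
  λ_10+ρ ↦ (1, 2, 0, 1, 0)

The 10 indices split into 3 linkage classes (same alcove rep ⇔ same W_5-dot-orbit):

[[1, 3, 4, 5, 10], [2, 6], [7, 8, 9]]


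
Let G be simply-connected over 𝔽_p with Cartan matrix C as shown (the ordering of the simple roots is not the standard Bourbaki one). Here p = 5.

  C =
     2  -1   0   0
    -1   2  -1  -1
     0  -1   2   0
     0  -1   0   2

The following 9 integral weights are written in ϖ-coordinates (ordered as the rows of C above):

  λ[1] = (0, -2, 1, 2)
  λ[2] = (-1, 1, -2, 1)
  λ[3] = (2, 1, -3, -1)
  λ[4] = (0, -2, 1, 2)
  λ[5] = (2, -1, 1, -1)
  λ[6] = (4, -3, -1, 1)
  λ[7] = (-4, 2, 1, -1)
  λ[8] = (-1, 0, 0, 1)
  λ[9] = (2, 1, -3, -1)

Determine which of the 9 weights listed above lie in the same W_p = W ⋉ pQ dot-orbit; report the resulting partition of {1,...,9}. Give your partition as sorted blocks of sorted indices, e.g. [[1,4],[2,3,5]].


Type D_4, rank 4, |W|=192; reorder rows/cols to standard.

Folding the 9 weights λ_j+ρ into Ā_5 (reps in the given 4-coord order):

  [1] (0, 1, 1, 2) · [2] (0, 1, 1, 2) · [3] (3, 0, 2, 0) · [4] (0, 1, 1, 2) · [5] (3, 0, 2, 0) · [6] (3, 0, 2, 0) · [7] (3, 0, 2, 0) · [8] (0, 1, 1, 2) · [9] (3, 0, 2, 0)

The 9 indices split into 2 linkage classes (same alcove rep ⇔ same W_5-dot-orbit):

[[1, 2, 4, 8], [3, 5, 6, 7, 9]]


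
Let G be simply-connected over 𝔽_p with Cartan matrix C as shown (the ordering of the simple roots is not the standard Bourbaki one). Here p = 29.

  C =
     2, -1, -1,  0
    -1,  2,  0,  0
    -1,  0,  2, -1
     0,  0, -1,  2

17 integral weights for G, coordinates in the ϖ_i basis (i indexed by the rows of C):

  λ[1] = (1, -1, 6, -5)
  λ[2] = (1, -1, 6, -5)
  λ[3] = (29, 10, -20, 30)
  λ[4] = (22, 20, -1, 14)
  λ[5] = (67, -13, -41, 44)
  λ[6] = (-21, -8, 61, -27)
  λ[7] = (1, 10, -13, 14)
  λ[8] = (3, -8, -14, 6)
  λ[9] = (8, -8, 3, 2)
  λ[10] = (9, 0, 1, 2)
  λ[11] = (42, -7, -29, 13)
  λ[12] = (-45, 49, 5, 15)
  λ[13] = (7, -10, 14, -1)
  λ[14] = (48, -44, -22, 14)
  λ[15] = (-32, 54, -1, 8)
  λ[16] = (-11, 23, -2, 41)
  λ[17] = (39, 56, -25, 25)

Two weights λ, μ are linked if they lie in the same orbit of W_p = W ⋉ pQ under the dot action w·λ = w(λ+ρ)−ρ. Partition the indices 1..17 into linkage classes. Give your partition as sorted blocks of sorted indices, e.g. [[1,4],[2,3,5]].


A_4 Cartan matrix, 4 simple roots permuted; ρ=(1,1,1,1).

λ_j+ρ reflected into Ā_29 (⟨·,θ^∨⟩≤29); 4-tuples as given:

    λ_1 → (2, 0, 3, 4)
    λ_2 → (2, 0, 3, 4)
    λ_3 → (2, 10, 5, 11)
    λ_4 → (1, 8, 14, 0)
    λ_5 → (10, 1, 2, 3)
    λ_6 → (2, 7, 4, 3)
    λ_7 → (10, 1, 2, 3)
    λ_8 → (2, 7, 4, 3)
    λ_9 → (2, 7, 4, 3)
    λ_10 → (10, 1, 2, 3)
    λ_11 → (1, 8, 14, 0)
    λ_12 → (9, 6, 7, 1)
    λ_13 → (1, 8, 14, 0)
    λ_14 → (1, 8, 14, 0)
    λ_15 → (2, 0, 3, 4)
    λ_16 → (10, 1, 2, 3)
    λ_17 → (10, 1, 2, 3)

The 17 indices split into 6 linkage classes (same alcove rep ⇔ same W_29-dot-orbit):

[[1, 2, 15], [3], [4, 11, 13, 14], [5, 7, 10, 16, 17], [6, 8, 9], [12]]


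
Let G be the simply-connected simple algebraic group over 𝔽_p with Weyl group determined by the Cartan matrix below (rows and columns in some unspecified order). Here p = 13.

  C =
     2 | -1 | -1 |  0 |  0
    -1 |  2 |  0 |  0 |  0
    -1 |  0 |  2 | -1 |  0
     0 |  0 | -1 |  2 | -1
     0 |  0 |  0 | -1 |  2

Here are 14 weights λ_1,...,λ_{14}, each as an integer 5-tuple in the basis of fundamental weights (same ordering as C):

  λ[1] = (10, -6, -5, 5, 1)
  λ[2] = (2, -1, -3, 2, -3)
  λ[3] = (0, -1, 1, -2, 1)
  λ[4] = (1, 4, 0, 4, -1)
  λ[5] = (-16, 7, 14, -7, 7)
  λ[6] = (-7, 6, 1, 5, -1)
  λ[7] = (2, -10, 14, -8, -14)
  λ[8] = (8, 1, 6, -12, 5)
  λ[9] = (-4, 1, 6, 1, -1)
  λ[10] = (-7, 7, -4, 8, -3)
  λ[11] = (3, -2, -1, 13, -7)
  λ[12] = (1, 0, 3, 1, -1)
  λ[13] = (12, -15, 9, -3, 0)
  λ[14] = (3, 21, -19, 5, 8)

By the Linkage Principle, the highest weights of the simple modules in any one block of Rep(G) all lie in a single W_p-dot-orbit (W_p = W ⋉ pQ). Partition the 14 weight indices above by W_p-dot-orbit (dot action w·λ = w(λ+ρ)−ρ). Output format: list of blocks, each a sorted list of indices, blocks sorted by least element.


C ↔ A_5 under row/col permutation; |W(A_5)| = 720.

λ_j+ρ reflected into Ā_13 (⟨·,θ^∨⟩≤13); 5-tuples as given:

  1: (2, 3, 4, 2, 0) · 2: (1, 0, 1, 1, 1) · 3: (1, 0, 1, 1, 1) · 4: (2, 5, 1, 5, 0) · 5: (2, 3, 4, 2, 0) · 6: (2, 1, 4, 2, 0) · 7: (2, 3, 4, 2, 0) · 8: (2, 3, 4, 2, 0) · 9: (2, 1, 4, 2, 0) · 10: (2, 1, 4, 2, 0) · 11: (0, 3, 1, 7, 1) · 12: (2, 1, 4, 2, 0) · 13: (0, 3, 1, 7, 1) · 14: (0, 3, 1, 7, 1)

Linkage partition of the 14 weights (5 classes, p=13):

[[1, 5, 7, 8], [2, 3], [4], [6, 9, 10, 12], [11, 13, 14]]


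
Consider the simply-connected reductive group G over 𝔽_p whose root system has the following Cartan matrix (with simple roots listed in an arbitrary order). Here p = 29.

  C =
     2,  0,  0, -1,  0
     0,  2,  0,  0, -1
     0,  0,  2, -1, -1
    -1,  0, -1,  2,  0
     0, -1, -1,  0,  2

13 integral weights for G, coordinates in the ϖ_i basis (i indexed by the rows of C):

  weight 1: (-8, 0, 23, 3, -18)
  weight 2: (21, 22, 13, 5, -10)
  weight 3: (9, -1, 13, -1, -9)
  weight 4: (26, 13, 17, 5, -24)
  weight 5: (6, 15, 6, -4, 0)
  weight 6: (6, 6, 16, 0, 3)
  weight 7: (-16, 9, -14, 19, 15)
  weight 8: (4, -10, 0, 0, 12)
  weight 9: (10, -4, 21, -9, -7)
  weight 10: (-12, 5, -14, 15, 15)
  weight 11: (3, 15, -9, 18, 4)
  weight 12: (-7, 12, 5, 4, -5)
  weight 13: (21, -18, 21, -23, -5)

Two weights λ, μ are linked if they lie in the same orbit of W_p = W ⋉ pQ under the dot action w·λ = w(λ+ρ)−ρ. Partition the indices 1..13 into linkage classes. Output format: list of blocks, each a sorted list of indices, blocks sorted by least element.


C ↔ A_5 under row/col permutation; |W(A_5)| = 720.

λ_j+ρ reflected into Ā_29 (⟨·,θ^∨⟩≤29); 5-tuples as given:

  1: (4, 16, 4, 3, 1);  2: (5, 9, 1, 1, 4);  3: (10, 8, 6, 0, 0);  4: (5, 9, 1, 1, 4);  5: (4, 16, 4, 3, 1);  6: (0, 0, 17, 1, 4);  7: (3, 6, 5, 8, 3);  8: (5, 9, 1, 1, 4);  9: (3, 6, 5, 8, 3);  10: (3, 6, 5, 8, 3);  11: (3, 6, 5, 8, 3);  12: (5, 9, 1, 1, 4);  13: (0, 0, 17, 1, 4)

Partition of {1..13} into 5 W_29-dot-orbits:

[[1, 5], [2, 4, 8, 12], [3], [6, 13], [7, 9, 10, 11]]


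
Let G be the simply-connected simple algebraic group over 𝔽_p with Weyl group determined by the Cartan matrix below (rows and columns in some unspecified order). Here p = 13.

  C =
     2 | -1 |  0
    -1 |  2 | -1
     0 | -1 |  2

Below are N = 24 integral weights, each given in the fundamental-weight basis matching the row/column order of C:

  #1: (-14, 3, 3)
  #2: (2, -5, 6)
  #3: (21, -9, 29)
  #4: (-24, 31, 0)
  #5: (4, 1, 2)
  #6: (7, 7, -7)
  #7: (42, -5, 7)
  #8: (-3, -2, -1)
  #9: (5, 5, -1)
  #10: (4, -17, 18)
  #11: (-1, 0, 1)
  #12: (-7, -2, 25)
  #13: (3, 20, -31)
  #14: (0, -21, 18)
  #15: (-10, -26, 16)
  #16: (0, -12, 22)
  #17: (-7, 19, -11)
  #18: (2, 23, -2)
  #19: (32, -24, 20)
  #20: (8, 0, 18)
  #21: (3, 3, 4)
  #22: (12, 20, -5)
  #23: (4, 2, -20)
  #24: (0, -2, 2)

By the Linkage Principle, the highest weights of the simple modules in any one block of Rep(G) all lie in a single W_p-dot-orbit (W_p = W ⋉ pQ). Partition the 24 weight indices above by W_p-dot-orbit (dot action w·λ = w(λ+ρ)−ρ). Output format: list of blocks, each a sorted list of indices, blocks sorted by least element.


Root system A_3: the 3×3 matrix C matches after relabeling.

Each λ_j+ρ reduced to Ā_13; 3-tuples below use C's row order:

  [1] (4, 4, 5) · [2] (1, 3, 3) · [3] (4, 4, 4) · [4] (1, 3, 3) · [5] (5, 2, 3) · [6] (5, 2, 3) · [7] (4, 4, 5) · [8] (0, 1, 2) · [9] (6, 6, 0) · [10] (5, 2, 3) · [11] (0, 1, 2) · [12] (6, 6, 0) · [13] (4, 4, 4) · [14] (6, 6, 0) · [15] (4, 4, 4) · [16] (0, 1, 2) · [17] (1, 3, 3) · [18] (0, 1, 2) · [19] (5, 2, 3) · [20] (1, 3, 3) · [21] (4, 4, 5) · [22] (4, 4, 5) · [23] (5, 2, 3) · [24] (0, 1, 2)

Linkage partition of the 24 weights (6 classes, p=13):

[[1, 7, 21, 22], [2, 4, 17, 20], [3, 13, 15], [5, 6, 10, 19, 23], [8, 11, 16, 18, 24], [9, 12, 14]]


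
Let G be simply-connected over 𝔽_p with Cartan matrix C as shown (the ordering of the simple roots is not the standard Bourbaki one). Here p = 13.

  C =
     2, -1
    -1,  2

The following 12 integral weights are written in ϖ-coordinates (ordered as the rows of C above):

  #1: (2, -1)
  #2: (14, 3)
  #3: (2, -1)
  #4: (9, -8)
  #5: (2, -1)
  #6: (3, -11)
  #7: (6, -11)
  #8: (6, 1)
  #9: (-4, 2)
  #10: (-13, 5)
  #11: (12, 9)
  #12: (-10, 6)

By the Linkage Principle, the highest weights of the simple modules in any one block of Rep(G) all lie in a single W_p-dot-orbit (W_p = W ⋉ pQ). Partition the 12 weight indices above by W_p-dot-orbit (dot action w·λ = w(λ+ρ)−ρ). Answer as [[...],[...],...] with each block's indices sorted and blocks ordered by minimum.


Dynkin diagram of C (from the 2 off-diagonal −1 entries): A_2.

W_13-reps of the 12 weights in Ā_13 (same 2-coord order as C):

    λ_1 → (3, 0)
    λ_2 → (7, 2)
    λ_3 → (3, 0)
    λ_4 → (3, 7)
    λ_5 → (3, 0)
    λ_6 → (6, 4)
    λ_7 → (3, 7)
    λ_8 → (7, 2)
    λ_9 → (3, 0)
    λ_10 → (6, 6)
    λ_11 → (3, 0)
    λ_12 → (7, 2)

The 12 indices split into 5 linkage classes (same alcove rep ⇔ same W_13-dot-orbit):

[[1, 3, 5, 9, 11], [2, 8, 12], [4, 7], [6], [10]]


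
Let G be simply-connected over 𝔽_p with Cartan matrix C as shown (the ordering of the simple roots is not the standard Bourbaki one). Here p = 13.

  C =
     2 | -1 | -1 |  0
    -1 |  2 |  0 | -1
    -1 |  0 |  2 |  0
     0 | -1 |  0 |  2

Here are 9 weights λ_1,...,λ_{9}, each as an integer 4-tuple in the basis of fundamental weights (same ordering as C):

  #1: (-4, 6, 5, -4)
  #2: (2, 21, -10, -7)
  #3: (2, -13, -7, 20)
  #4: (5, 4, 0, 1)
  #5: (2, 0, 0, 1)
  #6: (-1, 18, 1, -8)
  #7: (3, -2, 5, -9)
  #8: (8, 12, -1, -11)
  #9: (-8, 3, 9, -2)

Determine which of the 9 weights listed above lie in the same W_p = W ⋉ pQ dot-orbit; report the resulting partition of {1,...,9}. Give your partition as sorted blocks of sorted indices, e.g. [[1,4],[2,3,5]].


C ↔ A_4 under row/col permutation; |W(A_4)| = 120.

Each λ_j+ρ reduced to Ā_13; 4-tuples below use C's row order:

  λ_1 → (3, 1, 3, 3);  λ_2 → (3, 1, 3, 3);  λ_3 → (3, 1, 1, 2);  λ_4 → (6, 5, 0, 1);  λ_5 → (3, 1, 1, 2);  λ_6 → (6, 5, 0, 1);  λ_7 → (5, 3, 1, 1);  λ_8 → (0, 3, 9, 1);  λ_9 → (3, 1, 3, 3)

These 9 weights hit 5 W_13-dot-orbits; sizes (3, 2, 2, 1, 1):

[[1, 2, 9], [3, 5], [4, 6], [7], [8]]


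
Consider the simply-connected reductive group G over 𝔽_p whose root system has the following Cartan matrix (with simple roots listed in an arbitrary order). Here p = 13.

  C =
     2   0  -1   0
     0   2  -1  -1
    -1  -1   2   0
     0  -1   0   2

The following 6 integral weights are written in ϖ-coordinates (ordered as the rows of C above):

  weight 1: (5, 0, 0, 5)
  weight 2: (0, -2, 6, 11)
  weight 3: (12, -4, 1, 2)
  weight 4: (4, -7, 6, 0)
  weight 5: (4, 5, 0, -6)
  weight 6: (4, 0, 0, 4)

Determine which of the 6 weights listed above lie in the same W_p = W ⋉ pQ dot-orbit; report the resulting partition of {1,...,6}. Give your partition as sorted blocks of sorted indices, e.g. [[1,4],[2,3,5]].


Root system A_4: the 4×4 matrix C matches after relabeling.

λ_j+ρ reflected into Ā_13 (⟨·,θ^∨⟩≤13); 4-tuples as given:

    1: (5, 1, 1, 5)
    2: (5, 1, 1, 5)
    3: (10, 0, 1, 2)
    4: (5, 1, 1, 5)
    5: (5, 1, 1, 5)
    6: (5, 1, 1, 5)

Grouping the 6 weights by Ā_13-representative: 2 linkage classes.

[[1, 2, 4, 5, 6], [3]]


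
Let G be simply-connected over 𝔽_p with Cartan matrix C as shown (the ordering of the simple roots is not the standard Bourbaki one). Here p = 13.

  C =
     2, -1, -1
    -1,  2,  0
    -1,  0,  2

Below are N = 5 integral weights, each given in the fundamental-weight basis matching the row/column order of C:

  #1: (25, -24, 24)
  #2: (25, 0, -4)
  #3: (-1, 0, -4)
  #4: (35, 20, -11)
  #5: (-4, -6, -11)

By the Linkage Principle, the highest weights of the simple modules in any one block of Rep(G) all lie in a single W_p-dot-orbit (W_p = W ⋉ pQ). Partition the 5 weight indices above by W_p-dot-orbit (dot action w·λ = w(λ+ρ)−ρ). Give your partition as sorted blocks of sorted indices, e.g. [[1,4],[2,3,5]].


A_3 Cartan matrix, 3 simple roots permuted; ρ=(1,1,1).

Alcove-folded reps (p=13, 5 weights, presented ϖ-order):

    [1] (1, 2, 0)
    [2] (1, 2, 0)
    [3] (1, 2, 0)
    [4] (3, 5, 0)
    [5] (3, 5, 0)

Grouping the 5 weights by Ā_13-representative: 2 linkage classes.

[[1, 2, 3], [4, 5]]


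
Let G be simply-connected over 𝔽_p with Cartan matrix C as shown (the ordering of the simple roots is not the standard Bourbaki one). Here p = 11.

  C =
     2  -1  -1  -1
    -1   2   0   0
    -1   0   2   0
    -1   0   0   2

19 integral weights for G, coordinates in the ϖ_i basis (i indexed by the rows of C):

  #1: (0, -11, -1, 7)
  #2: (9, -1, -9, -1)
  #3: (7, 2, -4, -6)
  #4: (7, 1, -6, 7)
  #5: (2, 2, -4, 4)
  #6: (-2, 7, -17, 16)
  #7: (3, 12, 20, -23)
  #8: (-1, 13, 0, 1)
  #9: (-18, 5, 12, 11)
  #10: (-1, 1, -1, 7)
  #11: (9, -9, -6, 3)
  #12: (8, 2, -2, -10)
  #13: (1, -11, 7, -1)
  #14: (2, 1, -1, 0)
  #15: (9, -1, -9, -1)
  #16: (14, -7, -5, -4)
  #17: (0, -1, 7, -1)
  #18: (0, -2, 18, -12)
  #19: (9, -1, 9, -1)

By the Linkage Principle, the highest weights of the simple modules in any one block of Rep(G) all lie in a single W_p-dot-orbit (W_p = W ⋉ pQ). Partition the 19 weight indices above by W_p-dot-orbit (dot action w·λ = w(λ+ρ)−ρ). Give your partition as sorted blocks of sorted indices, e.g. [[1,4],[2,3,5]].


Cartan matrix: type D_4 (|W|=192); un-permuting the 4 rows.

Each λ_j+ρ reduced to Ā_11; 4-tuples below use C's row order:

  λ_1+ρ ↦ (1, 0, 8, 0);  λ_2+ρ ↦ (1, 0, 8, 0);  λ_3+ρ ↦ (0, 3, 3, 5);  λ_4+ρ ↦ (0, 5, 2, 1);  λ_5+ρ ↦ (0, 3, 3, 5);  λ_6+ρ ↦ (3, 2, 0, 1);  λ_7+ρ ↦ (3, 2, 0, 1);  λ_8+ρ ↦ (0, 5, 2, 1);  λ_9+ρ ↦ (0, 5, 2, 1);  λ_10+ρ ↦ (0, 2, 0, 8);  λ_11+ρ ↦ (0, 5, 2, 1);  λ_12+ρ ↦ (0, 2, 0, 8);  λ_13+ρ ↦ (0, 2, 0, 8);  λ_14+ρ ↦ (3, 2, 0, 1);  λ_15+ρ ↦ (1, 0, 8, 0);  λ_16+ρ ↦ (3, 2, 0, 1);  λ_17+ρ ↦ (1, 0, 8, 0);  λ_18+ρ ↦ (0, 2, 0, 8);  λ_19+ρ ↦ (1, 0, 8, 0)

These 19 weights hit 5 W_11-dot-orbits; sizes (5, 2, 4, 4, 4):

[[1, 2, 15, 17, 19], [3, 5], [4, 8, 9, 11], [6, 7, 14, 16], [10, 12, 13, 18]]


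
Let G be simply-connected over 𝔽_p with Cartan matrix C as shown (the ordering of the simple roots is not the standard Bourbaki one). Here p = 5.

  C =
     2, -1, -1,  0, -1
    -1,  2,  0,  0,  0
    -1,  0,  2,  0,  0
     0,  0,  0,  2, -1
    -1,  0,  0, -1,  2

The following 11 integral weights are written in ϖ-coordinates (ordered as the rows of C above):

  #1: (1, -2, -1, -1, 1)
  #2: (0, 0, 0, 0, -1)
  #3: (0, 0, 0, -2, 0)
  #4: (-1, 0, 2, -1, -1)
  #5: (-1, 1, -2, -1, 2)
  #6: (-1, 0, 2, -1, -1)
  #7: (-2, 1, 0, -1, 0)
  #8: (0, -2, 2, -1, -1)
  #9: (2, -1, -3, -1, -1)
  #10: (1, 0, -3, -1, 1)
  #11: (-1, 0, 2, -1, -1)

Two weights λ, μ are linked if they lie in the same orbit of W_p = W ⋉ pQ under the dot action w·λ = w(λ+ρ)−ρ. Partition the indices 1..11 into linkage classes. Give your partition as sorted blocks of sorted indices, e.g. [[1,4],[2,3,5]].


C ↔ D_5 under row/col permutation; |W(D_5)| = 1920.

Folding the 11 weights λ_j+ρ into Ā_5 (reps in the given 5-coord order):

  1: (1, 1, 0, 0, 0)
  2: (1, 1, 1, 1, 0)
  3: (1, 1, 1, 1, 0)
  4: (0, 1, 3, 0, 0)
  5: (1, 1, 0, 0, 0)
  6: (0, 1, 3, 0, 0)
  7: (1, 1, 0, 0, 0)
  8: (0, 1, 3, 0, 0)
  9: (1, 0, 2, 0, 0)
  10: (0, 1, 2, 0, 0)
  11: (0, 1, 3, 0, 0)

5 distinct reps among the 11 weights ⇒ 5 W_5-linkage classes:

[[1, 5, 7], [2, 3], [4, 6, 8, 11], [9], [10]]


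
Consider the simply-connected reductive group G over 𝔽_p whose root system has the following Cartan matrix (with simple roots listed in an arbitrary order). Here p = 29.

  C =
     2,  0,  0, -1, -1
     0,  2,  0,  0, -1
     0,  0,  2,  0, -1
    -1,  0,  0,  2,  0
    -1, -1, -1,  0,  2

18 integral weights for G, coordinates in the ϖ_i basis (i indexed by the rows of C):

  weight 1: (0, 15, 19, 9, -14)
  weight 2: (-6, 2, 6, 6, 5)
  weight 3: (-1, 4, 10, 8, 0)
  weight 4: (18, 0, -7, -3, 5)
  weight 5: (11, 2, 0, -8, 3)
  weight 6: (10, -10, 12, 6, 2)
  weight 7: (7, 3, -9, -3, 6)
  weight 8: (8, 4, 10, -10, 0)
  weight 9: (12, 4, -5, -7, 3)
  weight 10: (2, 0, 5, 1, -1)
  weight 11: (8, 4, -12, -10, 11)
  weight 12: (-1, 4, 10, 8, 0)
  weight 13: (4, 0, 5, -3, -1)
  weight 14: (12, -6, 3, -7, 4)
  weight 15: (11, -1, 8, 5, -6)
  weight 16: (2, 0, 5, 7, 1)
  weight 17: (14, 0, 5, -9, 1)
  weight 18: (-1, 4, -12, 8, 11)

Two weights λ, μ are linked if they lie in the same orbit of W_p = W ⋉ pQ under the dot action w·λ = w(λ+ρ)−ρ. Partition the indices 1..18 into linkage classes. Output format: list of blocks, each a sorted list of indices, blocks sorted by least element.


Root system D_5: the 5×5 matrix C matches after relabeling.

W_29-reps of the 18 weights in Ā_29 (same 5-coord order as C):

  [1] (5, 3, 7, 2, 1);  [2] (5, 3, 7, 2, 1);  [3] (0, 5, 11, 9, 1);  [4] (3, 1, 6, 2, 0);  [5] (5, 3, 1, 7, 4);  [6] (5, 3, 7, 2, 1);  [7] (5, 3, 7, 2, 1);  [8] (0, 5, 11, 9, 1);  [9] (7, 5, 4, 6, 0);  [10] (3, 1, 6, 2, 0);  [11] (0, 5, 11, 9, 1);  [12] (0, 5, 11, 9, 1);  [13] (3, 1, 6, 2, 0);  [14] (7, 5, 4, 6, 0);  [15] (7, 5, 4, 6, 0);  [16] (3, 1, 6, 8, 2);  [17] (3, 1, 6, 8, 2);  [18] (0, 5, 11, 9, 1)

The 18 indices split into 6 linkage classes (same alcove rep ⇔ same W_29-dot-orbit):

[[1, 2, 6, 7], [3, 8, 11, 12, 18], [4, 10, 13], [5], [9, 14, 15], [16, 17]]


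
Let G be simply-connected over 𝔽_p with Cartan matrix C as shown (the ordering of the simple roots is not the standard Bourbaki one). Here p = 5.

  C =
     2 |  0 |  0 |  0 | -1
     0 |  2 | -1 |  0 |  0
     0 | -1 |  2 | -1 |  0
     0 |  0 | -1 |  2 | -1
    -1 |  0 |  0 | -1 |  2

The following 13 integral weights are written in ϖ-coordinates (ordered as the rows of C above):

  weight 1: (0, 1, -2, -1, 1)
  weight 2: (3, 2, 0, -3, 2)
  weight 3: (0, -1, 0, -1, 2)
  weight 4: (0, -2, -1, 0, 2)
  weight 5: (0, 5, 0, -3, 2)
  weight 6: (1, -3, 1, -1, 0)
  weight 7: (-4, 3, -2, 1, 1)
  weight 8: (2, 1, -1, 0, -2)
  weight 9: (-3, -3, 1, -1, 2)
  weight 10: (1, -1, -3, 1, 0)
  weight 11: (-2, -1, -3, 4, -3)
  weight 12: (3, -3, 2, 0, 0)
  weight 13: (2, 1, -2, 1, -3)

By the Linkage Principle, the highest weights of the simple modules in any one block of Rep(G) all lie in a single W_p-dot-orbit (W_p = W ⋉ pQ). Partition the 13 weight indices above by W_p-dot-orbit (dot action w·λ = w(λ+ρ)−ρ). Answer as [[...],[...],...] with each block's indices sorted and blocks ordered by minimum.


Type A_5, rank 5, |W|=720; reorder rows/cols to standard.

W_5-reps of the 13 weights in Ā_5 (same 5-coord order as C):

    λ_1+ρ ↦ (1, 1, 0, 1, 1)
    λ_2+ρ ↦ (0, 1, 1, 0, 1)
    λ_3+ρ ↦ (1, 0, 1, 0, 3)
    λ_4+ρ ↦ (1, 0, 1, 0, 3)
    λ_5+ρ ↦ (1, 1, 0, 1, 1)
    λ_6+ρ ↦ (2, 2, 0, 0, 1)
    λ_7+ρ ↦ (0, 1, 1, 0, 1)
    λ_8+ρ ↦ (2, 2, 0, 0, 1)
    λ_9+ρ ↦ (2, 2, 0, 0, 1)
    λ_10+ρ ↦ (2, 2, 0, 0, 1)
    λ_11+ρ ↦ (2, 2, 0, 0, 1)
    λ_12+ρ ↦ (0, 1, 1, 0, 1)
    λ_13+ρ ↦ (1, 1, 0, 1, 1)

Grouping the 13 weights by Ā_5-representative: 4 linkage classes.

[[1, 5, 13], [2, 7, 12], [3, 4], [6, 8, 9, 10, 11]]
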